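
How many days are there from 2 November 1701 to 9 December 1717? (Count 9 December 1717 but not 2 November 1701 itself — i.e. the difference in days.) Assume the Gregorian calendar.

5881

Nov 2, 1701 → Nov 2, 1702: 365 days.
Nov 2, 1702 → Nov 2, 1703: 365 days.
Nov 2, 1703 → Nov 2, 1704: 366 days (Feb 29, 1704 is in that span).
Nov 2, 1704 → Nov 2, 1705: 365 days.
Nov 2, 1705 → Nov 2, 1706: 365 days.
Nov 2, 1706 → Nov 2, 1707: 365 days.
Nov 2, 1707 → Nov 2, 1708: 366 days (Feb 29, 1708 is in that span).
Nov 2, 1708 → Nov 2, 1709: 365 days.
Nov 2, 1709 → Nov 2, 1710: 365 days.
Nov 2, 1710 → Nov 2, 1711: 365 days.
Nov 2, 1711 → Nov 2, 1712: 366 days (Feb 29, 1712 is in that span).
Nov 2, 1712 → Nov 2, 1713: 365 days.
Nov 2, 1713 → Nov 2, 1714: 365 days.
Nov 2, 1714 → Nov 2, 1715: 365 days.
Nov 2, 1715 → Nov 2, 1716: 366 days (Feb 29, 1716 is in that span).
Nov 2, 1716 → Nov 2, 1717: 365 days.
Nov 2, 1717 → Dec 2, 1717: 30 days (November has 30).
Dec 2, 1717 → Dec 9, 1717: 7 days.
Total: 5881 days.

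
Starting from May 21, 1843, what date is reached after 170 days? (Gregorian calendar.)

November 7, 1843

May has 31 days: +11 → Jun 1, 1843 (159 left).
Jun has 30 days: +30 → Jul 1, 1843 (129 left).
Jul has 31 days: +31 → Aug 1, 1843 (98 left).
Aug has 31 days: +31 → Sep 1, 1843 (67 left).
Sep has 30 days: +30 → Oct 1, 1843 (37 left).
Oct has 31 days: +31 → Nov 1, 1843 (6 left).
+6 → Nov 7, 1843.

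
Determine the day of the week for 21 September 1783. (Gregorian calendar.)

Doomsday rule: the anchor day for the 1700s is Sunday. For year 83: 83÷12 = 6 r 11, and 11÷4 = 2, so 6+11+2 = 19.
Sunday + 19 ≡ Friday — that's 1783's doomsday.
In September the doomsday date is Sep 5.
Sep 21 is 16 days after Sep 5; 16 mod 7 = 2, so Friday + 2 = Sunday.

Sunday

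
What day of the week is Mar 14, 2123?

Sunday

Doomsday rule: the anchor day for the 2100s is Sunday. For year 23: 23÷12 = 1 r 11, and 11÷4 = 2, so 1+11+2 = 14.
Sunday + 14 ≡ Sunday — that's 2123's doomsday.
In March the doomsday date is Mar 14.
Mar 14 is the doomsday itself: Sunday.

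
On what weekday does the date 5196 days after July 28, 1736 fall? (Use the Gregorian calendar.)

Jul 28, 1736 is a Saturday.
5196 mod 7 = 2, so 5196 days after a Saturday is Saturday + 2 = Monday.

Monday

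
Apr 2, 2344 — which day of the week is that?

Sunday

Doomsday rule: the anchor day for the 2300s is Wednesday. For year 44: 44÷12 = 3 r 8, and 8÷4 = 2, so 3+8+2 = 13.
Wednesday + 13 ≡ Tuesday — that's 2344's doomsday.
In April the doomsday date is Apr 4.
Apr 2 is 2 days before Apr 4; 2 mod 7 = 2, so Tuesday − 2 = Sunday.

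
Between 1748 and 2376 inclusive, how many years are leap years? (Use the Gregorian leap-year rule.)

153

Multiples of 4 in [1748,2376]: 158.
Of those, multiples of 100: 6 (not leap unless ÷400).
Multiples of 400: 1.
Leap years = 158 − 6 + 1 = 153.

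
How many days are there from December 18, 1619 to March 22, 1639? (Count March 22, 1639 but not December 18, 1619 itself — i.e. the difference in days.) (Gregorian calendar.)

Dec 18, 1619 → Dec 18, 1620: 366 days (Feb 29, 1620 is in that span).
Dec 18, 1620 → Dec 18, 1621: 365 days.
Dec 18, 1621 → Dec 18, 1622: 365 days.
Dec 18, 1622 → Dec 18, 1623: 365 days.
Dec 18, 1623 → Dec 18, 1624: 366 days (Feb 29, 1624 is in that span).
Dec 18, 1624 → Dec 18, 1625: 365 days.
Dec 18, 1625 → Dec 18, 1626: 365 days.
Dec 18, 1626 → Dec 18, 1627: 365 days.
Dec 18, 1627 → Dec 18, 1628: 366 days (Feb 29, 1628 is in that span).
Dec 18, 1628 → Dec 18, 1629: 365 days.
Dec 18, 1629 → Dec 18, 1630: 365 days.
Dec 18, 1630 → Dec 18, 1631: 365 days.
Dec 18, 1631 → Dec 18, 1632: 366 days (Feb 29, 1632 is in that span).
Dec 18, 1632 → Dec 18, 1633: 365 days.
Dec 18, 1633 → Dec 18, 1634: 365 days.
Dec 18, 1634 → Dec 18, 1635: 365 days.
Dec 18, 1635 → Dec 18, 1636: 366 days (Feb 29, 1636 is in that span).
Dec 18, 1636 → Dec 18, 1637: 365 days.
Dec 18, 1637 → Dec 18, 1638: 365 days.
Dec 18, 1638 → Jan 18, 1639: 31 days (December has 31).
Jan 18, 1639 → Feb 18, 1639: 31 days (January has 31).
Feb 18, 1639 → Mar 18, 1639: 28 days (February has 28).
Mar 18, 1639 → Mar 22, 1639: 4 days.
Total: 7034 days.

7034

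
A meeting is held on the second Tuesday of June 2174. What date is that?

June 1, 2174 is a Wednesday.
The first Tuesday is therefore June 7 (6 days later).
The second Tuesday is 7 + 1×7 = June 14.

June 14, 2174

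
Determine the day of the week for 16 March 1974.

Doomsday rule: the anchor day for the 1900s is Wednesday. For year 74: 74÷12 = 6 r 2, and 2÷4 = 0, so 6+2+0 = 8.
Wednesday + 8 ≡ Thursday — that's 1974's doomsday.
In March the doomsday date is Mar 14.
Mar 16 is 2 days after Mar 14; 2 mod 7 = 2, so Thursday + 2 = Saturday.

Saturday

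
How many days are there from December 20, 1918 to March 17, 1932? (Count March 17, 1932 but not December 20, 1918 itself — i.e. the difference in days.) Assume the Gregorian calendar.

Dec 20, 1918 → Dec 20, 1919: 365 days.
Dec 20, 1919 → Dec 20, 1920: 366 days (Feb 29, 1920 is in that span).
Dec 20, 1920 → Dec 20, 1921: 365 days.
Dec 20, 1921 → Dec 20, 1922: 365 days.
Dec 20, 1922 → Dec 20, 1923: 365 days.
Dec 20, 1923 → Dec 20, 1924: 366 days (Feb 29, 1924 is in that span).
Dec 20, 1924 → Dec 20, 1925: 365 days.
Dec 20, 1925 → Dec 20, 1926: 365 days.
Dec 20, 1926 → Dec 20, 1927: 365 days.
Dec 20, 1927 → Dec 20, 1928: 366 days (Feb 29, 1928 is in that span).
Dec 20, 1928 → Dec 20, 1929: 365 days.
Dec 20, 1929 → Dec 20, 1930: 365 days.
Dec 20, 1930 → Dec 20, 1931: 365 days.
Dec 20, 1931 → Jan 20, 1932: 31 days (December has 31).
Jan 20, 1932 → Feb 20, 1932: 31 days (January has 31).
Feb 20, 1932 → Mar 17, 1932: 26 days.
Total: 4836 days.

4836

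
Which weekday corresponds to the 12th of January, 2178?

Doomsday rule: the anchor day for the 2100s is Sunday. For year 78: 78÷12 = 6 r 6, and 6÷4 = 1, so 6+6+1 = 13.
Sunday + 13 ≡ Saturday — that's 2178's doomsday.
In January the doomsday date is Jan 3 (2178 is not a leap year).
Jan 12 is 9 days after Jan 3; 9 mod 7 = 2, so Saturday + 2 = Monday.

Monday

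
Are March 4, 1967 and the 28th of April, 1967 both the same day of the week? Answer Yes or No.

From Mar 4, 1967 to Apr 28, 1967 is 55 days.
55 mod 7 = 6, so they are different weekdays.
(Mar 4, 1967 is a Saturday; Apr 28, 1967 is a Friday.)

No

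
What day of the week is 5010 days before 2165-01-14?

First find the weekday of Jan 14, 2165. Doomsday rule: the anchor day for the 2100s is Sunday. For year 65: 65÷12 = 5 r 5, and 5÷4 = 1, so 5+5+1 = 11.
Sunday + 11 ≡ Thursday — that's 2165's doomsday.
In January the doomsday date is Jan 3 (2165 is not a leap year).
Jan 14 is 11 days after Jan 3; 11 mod 7 = 4, so Thursday + 4 = Monday.
5010 mod 7 = 5, so 5010 days before a Monday is Monday − 5 = Wednesday.

Wednesday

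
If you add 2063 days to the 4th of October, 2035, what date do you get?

May 28, 2041

+366 (one year; includes Feb 29, 2036) → Oct 4, 2036 (1697 left).
+365 (one year) → Oct 4, 2037 (1332 left).
+365 (one year) → Oct 4, 2038 (967 left).
+365 (one year) → Oct 4, 2039 (602 left).
+366 (one year; includes Feb 29, 2040) → Oct 4, 2040 (236 left).
Oct has 31 days: +28 → Nov 1, 2040 (208 left).
Nov has 30 days: +30 → Dec 1, 2040 (178 left).
Dec has 31 days: +31 → Jan 1, 2041 (147 left).
Jan has 31 days: +31 → Feb 1, 2041 (116 left).
Feb has 28 days: +28 → Mar 1, 2041 (88 left).
Mar has 31 days: +31 → Apr 1, 2041 (57 left).
Apr has 30 days: +30 → May 1, 2041 (27 left).
+27 → May 28, 2041.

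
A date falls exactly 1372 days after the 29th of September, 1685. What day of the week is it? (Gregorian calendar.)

Saturday

Sep 29, 1685 is a Saturday.
1372 mod 7 = 0, so 1372 days after a Saturday is Saturday + 0 = Saturday.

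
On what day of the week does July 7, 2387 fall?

Doomsday rule: the anchor day for the 2300s is Wednesday. For year 87: 87÷12 = 7 r 3, and 3÷4 = 0, so 7+3+0 = 10.
Wednesday + 10 ≡ Saturday — that's 2387's doomsday.
In July the doomsday date is Jul 11.
Jul 7 is 4 days before Jul 11; 4 mod 7 = 4, so Saturday − 4 = Tuesday.

Tuesday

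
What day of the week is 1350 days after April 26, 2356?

First find the weekday of Apr 26, 2356. Doomsday rule: the anchor day for the 2300s is Wednesday. For year 56: 56÷12 = 4 r 8, and 8÷4 = 2, so 4+8+2 = 14.
Wednesday + 14 ≡ Wednesday — that's 2356's doomsday.
In April the doomsday date is Apr 4.
Apr 26 is 22 days after Apr 4; 22 mod 7 = 1, so Wednesday + 1 = Thursday.
1350 mod 7 = 6, so 1350 days after a Thursday is Thursday + 6 = Wednesday.

Wednesday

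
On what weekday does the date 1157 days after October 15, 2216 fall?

Oct 15, 2216 is a Tuesday.
1157 mod 7 = 2, so 1157 days after a Tuesday is Tuesday + 2 = Thursday.

Thursday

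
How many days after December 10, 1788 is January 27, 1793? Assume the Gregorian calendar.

1509

Dec 10, 1788 → Dec 10, 1789: 365 days.
Dec 10, 1789 → Dec 10, 1790: 365 days.
Dec 10, 1790 → Dec 10, 1791: 365 days.
Dec 10, 1791 → Dec 10, 1792: 366 days (Feb 29, 1792 is in that span).
Dec 10, 1792 → Jan 10, 1793: 31 days (December has 31).
Jan 10, 1793 → Jan 27, 1793: 17 days.
Total: 1509 days.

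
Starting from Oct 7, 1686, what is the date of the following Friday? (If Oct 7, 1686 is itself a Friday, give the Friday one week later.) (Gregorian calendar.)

Oct 7, 1686 is a Monday.
From Monday to the next Friday is 4 days.
Oct 7, 1686 + 4 = Oct 11, 1686.

October 11, 1686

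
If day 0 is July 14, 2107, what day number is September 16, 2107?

64

Jul 14, 2107 → Aug 14, 2107: 31 days (July has 31).
Aug 14, 2107 → Sep 14, 2107: 31 days (August has 31).
Sep 14, 2107 → Sep 16, 2107: 2 days.
Total: 64 days.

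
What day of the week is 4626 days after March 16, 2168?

Tuesday

First find the weekday of Mar 16, 2168. Doomsday rule: the anchor day for the 2100s is Sunday. For year 68: 68÷12 = 5 r 8, and 8÷4 = 2, so 5+8+2 = 15.
Sunday + 15 ≡ Monday — that's 2168's doomsday.
In March the doomsday date is Mar 14.
Mar 16 is 2 days after Mar 14; 2 mod 7 = 2, so Monday + 2 = Wednesday.
4626 mod 7 = 6, so 4626 days after a Wednesday is Wednesday + 6 = Tuesday.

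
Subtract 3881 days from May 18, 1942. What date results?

October 2, 1931

−365 (one year) → May 18, 1941 (3516 left).
−365 (one year) → May 18, 1940 (3151 left).
−366 (one year; includes Feb 29, 1940) → May 18, 1939 (2785 left).
−365 (one year) → May 18, 1938 (2420 left).
−365 (one year) → May 18, 1937 (2055 left).
−365 (one year) → May 18, 1936 (1690 left).
−366 (one year; includes Feb 29, 1936) → May 18, 1935 (1324 left).
−365 (one year) → May 18, 1934 (959 left).
−365 (one year) → May 18, 1933 (594 left).
−365 (one year) → May 18, 1932 (229 left).
−18 → Apr 30, 1932 (end of Apr, 30 days; 211 left).
−30 → Mar 31, 1932 (end of Mar, 31 days; 181 left).
−31 → Feb 29, 1932 (end of Feb, 29 days; 150 left).
−29 → Jan 31, 1932 (end of Jan, 31 days; 121 left).
−31 → Dec 31, 1931 (end of Dec, 31 days; 90 left).
−31 → Nov 30, 1931 (end of Nov, 30 days; 59 left).
−30 → Oct 31, 1931 (end of Oct, 31 days; 29 left).
−29 → Oct 2, 1931.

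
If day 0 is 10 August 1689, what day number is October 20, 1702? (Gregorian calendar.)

4818

Aug 10, 1689 → Aug 10, 1690: 365 days.
Aug 10, 1690 → Aug 10, 1691: 365 days.
Aug 10, 1691 → Aug 10, 1692: 366 days (Feb 29, 1692 is in that span).
Aug 10, 1692 → Aug 10, 1693: 365 days.
Aug 10, 1693 → Aug 10, 1694: 365 days.
Aug 10, 1694 → Aug 10, 1695: 365 days.
Aug 10, 1695 → Aug 10, 1696: 366 days (Feb 29, 1696 is in that span).
Aug 10, 1696 → Aug 10, 1697: 365 days.
Aug 10, 1697 → Aug 10, 1698: 365 days.
Aug 10, 1698 → Aug 10, 1699: 365 days.
Aug 10, 1699 → Aug 10, 1700: 365 days.
Aug 10, 1700 → Aug 10, 1701: 365 days.
Aug 10, 1701 → Aug 10, 1702: 365 days.
Aug 10, 1702 → Sep 10, 1702: 31 days (August has 31).
Sep 10, 1702 → Oct 10, 1702: 30 days (September has 30).
Oct 10, 1702 → Oct 20, 1702: 10 days.
Total: 4818 days.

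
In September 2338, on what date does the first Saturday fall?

September 1, 2338 is a Thursday.
The first Saturday is therefore September 3 (2 days later).

September 3, 2338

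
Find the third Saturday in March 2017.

March 1, 2017 is a Wednesday.
The first Saturday is therefore March 4 (3 days later).
The third Saturday is 4 + 2×7 = March 18.

March 18, 2017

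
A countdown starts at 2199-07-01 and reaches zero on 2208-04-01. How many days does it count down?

Jul 1, 2199 → Jul 1, 2200: 365 days.
Jul 1, 2200 → Jul 1, 2201: 365 days.
Jul 1, 2201 → Jul 1, 2202: 365 days.
Jul 1, 2202 → Jul 1, 2203: 365 days.
Jul 1, 2203 → Jul 1, 2204: 366 days (Feb 29, 2204 is in that span).
Jul 1, 2204 → Jul 1, 2205: 365 days.
Jul 1, 2205 → Jul 1, 2206: 365 days.
Jul 1, 2206 → Jul 1, 2207: 365 days.
Jul 1, 2207 → Aug 1, 2207: 31 days (July has 31).
Aug 1, 2207 → Sep 1, 2207: 31 days (August has 31).
Sep 1, 2207 → Oct 1, 2207: 30 days (September has 30).
Oct 1, 2207 → Nov 1, 2207: 31 days (October has 31).
Nov 1, 2207 → Dec 1, 2207: 30 days (November has 30).
Dec 1, 2207 → Jan 1, 2208: 31 days (December has 31).
Jan 1, 2208 → Feb 1, 2208: 31 days (January has 31).
Feb 1, 2208 → Mar 1, 2208: 29 days (February has 29).
Mar 1, 2208 → Apr 1, 2208: 31 days.
Total: 3196 days.

3196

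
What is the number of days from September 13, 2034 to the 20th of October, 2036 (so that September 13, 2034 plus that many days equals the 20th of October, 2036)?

Sep 13, 2034 → Sep 13, 2035: 365 days.
Sep 13, 2035 → Sep 13, 2036: 366 days (Feb 29, 2036 is in that span).
Sep 13, 2036 → Oct 13, 2036: 30 days (September has 30).
Oct 13, 2036 → Oct 20, 2036: 7 days.
Total: 768 days.

768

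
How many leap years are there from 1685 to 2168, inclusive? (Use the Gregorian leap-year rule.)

Multiples of 4 in [1685,2168]: 121.
Of those, multiples of 100: 5 (not leap unless ÷400).
Multiples of 400: 1.
Leap years = 121 − 5 + 1 = 117.

117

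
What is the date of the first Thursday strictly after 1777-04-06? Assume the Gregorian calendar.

Apr 6, 1777 is a Sunday.
From Sunday to the next Thursday is 4 days.
Apr 6, 1777 + 4 = Apr 10, 1777.

April 10, 1777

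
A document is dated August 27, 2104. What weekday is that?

Wednesday

Doomsday rule: the anchor day for the 2100s is Sunday. For year 04: 4÷12 = 0 r 4, and 4÷4 = 1, so 0+4+1 = 5.
Sunday + 5 ≡ Friday — that's 2104's doomsday.
In August the doomsday date is Aug 8.
Aug 27 is 19 days after Aug 8; 19 mod 7 = 5, so Friday + 5 = Wednesday.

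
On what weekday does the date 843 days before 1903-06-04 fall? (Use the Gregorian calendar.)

Jun 4, 1903 is a Thursday.
843 mod 7 = 3, so 843 days before a Thursday is Thursday − 3 = Monday.

Monday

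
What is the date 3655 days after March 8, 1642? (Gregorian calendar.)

+365 (one year) → Mar 8, 1643 (3290 left).
+366 (one year; includes Feb 29, 1644) → Mar 8, 1644 (2924 left).
+365 (one year) → Mar 8, 1645 (2559 left).
+365 (one year) → Mar 8, 1646 (2194 left).
+365 (one year) → Mar 8, 1647 (1829 left).
+366 (one year; includes Feb 29, 1648) → Mar 8, 1648 (1463 left).
+365 (one year) → Mar 8, 1649 (1098 left).
+365 (one year) → Mar 8, 1650 (733 left).
+365 (one year) → Mar 8, 1651 (368 left).
Mar has 31 days: +24 → Apr 1, 1651 (344 left).
Apr has 30 days: +30 → May 1, 1651 (314 left).
May has 31 days: +31 → Jun 1, 1651 (283 left).
Jun has 30 days: +30 → Jul 1, 1651 (253 left).
Jul has 31 days: +31 → Aug 1, 1651 (222 left).
Aug has 31 days: +31 → Sep 1, 1651 (191 left).
Sep has 30 days: +30 → Oct 1, 1651 (161 left).
Oct has 31 days: +31 → Nov 1, 1651 (130 left).
Nov has 30 days: +30 → Dec 1, 1651 (100 left).
Dec has 31 days: +31 → Jan 1, 1652 (69 left).
Jan has 31 days: +31 → Feb 1, 1652 (38 left).
Feb has 29 days: +29 → Mar 1, 1652 (9 left).
+9 → Mar 10, 1652.

March 10, 1652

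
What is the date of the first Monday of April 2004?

April 1, 2004 is a Thursday.
The first Monday is therefore April 5 (4 days later).

April 5, 2004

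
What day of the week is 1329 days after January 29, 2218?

Jan 29, 2218 is a Thursday.
1329 mod 7 = 6, so 1329 days after a Thursday is Thursday + 6 = Wednesday.

Wednesday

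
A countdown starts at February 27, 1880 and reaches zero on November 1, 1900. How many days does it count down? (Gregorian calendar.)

Feb 27, 1880 → Feb 27, 1881: 366 days (Feb 29, 1880 is in that span).
Feb 27, 1881 → Feb 27, 1882: 365 days.
Feb 27, 1882 → Feb 27, 1883: 365 days.
Feb 27, 1883 → Feb 27, 1884: 365 days.
Feb 27, 1884 → Feb 27, 1885: 366 days (Feb 29, 1884 is in that span).
Feb 27, 1885 → Feb 27, 1886: 365 days.
Feb 27, 1886 → Feb 27, 1887: 365 days.
Feb 27, 1887 → Feb 27, 1888: 365 days.
Feb 27, 1888 → Feb 27, 1889: 366 days (Feb 29, 1888 is in that span).
Feb 27, 1889 → Feb 27, 1890: 365 days.
Feb 27, 1890 → Feb 27, 1891: 365 days.
Feb 27, 1891 → Feb 27, 1892: 365 days.
Feb 27, 1892 → Feb 27, 1893: 366 days (Feb 29, 1892 is in that span).
Feb 27, 1893 → Feb 27, 1894: 365 days.
Feb 27, 1894 → Feb 27, 1895: 365 days.
Feb 27, 1895 → Feb 27, 1896: 365 days.
Feb 27, 1896 → Feb 27, 1897: 366 days (Feb 29, 1896 is in that span).
Feb 27, 1897 → Feb 27, 1898: 365 days.
Feb 27, 1898 → Feb 27, 1899: 365 days.
Feb 27, 1899 → Feb 27, 1900: 365 days.
Feb 27, 1900 → Mar 27, 1900: 28 days (February has 28).
Mar 27, 1900 → Apr 27, 1900: 31 days (March has 31).
Apr 27, 1900 → May 27, 1900: 30 days (April has 30).
May 27, 1900 → Jun 27, 1900: 31 days (May has 31).
Jun 27, 1900 → Jul 27, 1900: 30 days (June has 30).
Jul 27, 1900 → Aug 27, 1900: 31 days (July has 31).
Aug 27, 1900 → Sep 27, 1900: 31 days (August has 31).
Sep 27, 1900 → Oct 27, 1900: 30 days (September has 30).
Oct 27, 1900 → Nov 1, 1900: 5 days.
Total: 7552 days.

7552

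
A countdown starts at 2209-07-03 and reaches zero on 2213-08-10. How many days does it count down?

1499

Jul 3, 2209 → Jul 3, 2210: 365 days.
Jul 3, 2210 → Jul 3, 2211: 365 days.
Jul 3, 2211 → Jul 3, 2212: 366 days (Feb 29, 2212 is in that span).
Jul 3, 2212 → Jul 3, 2213: 365 days.
Jul 3, 2213 → Aug 3, 2213: 31 days (July has 31).
Aug 3, 2213 → Aug 10, 2213: 7 days.
Total: 1499 days.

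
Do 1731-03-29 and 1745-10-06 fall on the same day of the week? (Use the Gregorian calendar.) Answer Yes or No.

From Mar 29, 1731 to Oct 6, 1745 is 5305 days.
5305 mod 7 = 6, so they are different weekdays.
(Mar 29, 1731 is a Thursday; Oct 6, 1745 is a Wednesday.)

No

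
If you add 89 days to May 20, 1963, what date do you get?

May has 31 days: +12 → Jun 1, 1963 (77 left).
Jun has 30 days: +30 → Jul 1, 1963 (47 left).
Jul has 31 days: +31 → Aug 1, 1963 (16 left).
+16 → Aug 17, 1963.

August 17, 1963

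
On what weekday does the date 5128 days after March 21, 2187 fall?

Sunday

First find the weekday of Mar 21, 2187. Doomsday rule: the anchor day for the 2100s is Sunday. For year 87: 87÷12 = 7 r 3, and 3÷4 = 0, so 7+3+0 = 10.
Sunday + 10 ≡ Wednesday — that's 2187's doomsday.
In March the doomsday date is Mar 14.
Mar 21 is 7 days after Mar 14; 7 mod 7 = 0, so Wednesday + 0 = Wednesday.
5128 mod 7 = 4, so 5128 days after a Wednesday is Wednesday + 4 = Sunday.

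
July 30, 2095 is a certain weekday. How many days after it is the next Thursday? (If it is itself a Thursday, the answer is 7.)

Jul 30, 2095 is a Saturday.
From Saturday to the next Thursday is 5 days.

5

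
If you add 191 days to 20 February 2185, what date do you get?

Feb has 28 days: +9 → Mar 1, 2185 (182 left).
Mar has 31 days: +31 → Apr 1, 2185 (151 left).
Apr has 30 days: +30 → May 1, 2185 (121 left).
May has 31 days: +31 → Jun 1, 2185 (90 left).
Jun has 30 days: +30 → Jul 1, 2185 (60 left).
Jul has 31 days: +31 → Aug 1, 2185 (29 left).
+29 → Aug 30, 2185.

August 30, 2185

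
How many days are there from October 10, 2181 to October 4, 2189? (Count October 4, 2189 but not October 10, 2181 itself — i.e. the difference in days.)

2916

Oct 10, 2181 → Oct 10, 2182: 365 days.
Oct 10, 2182 → Oct 10, 2183: 365 days.
Oct 10, 2183 → Oct 10, 2184: 366 days (Feb 29, 2184 is in that span).
Oct 10, 2184 → Oct 10, 2185: 365 days.
Oct 10, 2185 → Oct 10, 2186: 365 days.
Oct 10, 2186 → Oct 10, 2187: 365 days.
Oct 10, 2187 → Oct 10, 2188: 366 days (Feb 29, 2188 is in that span).
Oct 10, 2188 → Nov 10, 2188: 31 days (October has 31).
Nov 10, 2188 → Dec 10, 2188: 30 days (November has 30).
Dec 10, 2188 → Jan 10, 2189: 31 days (December has 31).
Jan 10, 2189 → Feb 10, 2189: 31 days (January has 31).
Feb 10, 2189 → Mar 10, 2189: 28 days (February has 28).
Mar 10, 2189 → Apr 10, 2189: 31 days (March has 31).
Apr 10, 2189 → May 10, 2189: 30 days (April has 30).
May 10, 2189 → Jun 10, 2189: 31 days (May has 31).
Jun 10, 2189 → Jul 10, 2189: 30 days (June has 30).
Jul 10, 2189 → Aug 10, 2189: 31 days (July has 31).
Aug 10, 2189 → Sep 10, 2189: 31 days (August has 31).
Sep 10, 2189 → Oct 4, 2189: 24 days.
Total: 2916 days.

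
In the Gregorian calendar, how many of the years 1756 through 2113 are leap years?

87

Multiples of 4 in [1756,2113]: 90.
Of those, multiples of 100: 4 (not leap unless ÷400).
Multiples of 400: 1.
Leap years = 90 − 4 + 1 = 87.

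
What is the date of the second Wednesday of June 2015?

June 1, 2015 is a Monday.
The first Wednesday is therefore June 3 (2 days later).
The second Wednesday is 3 + 1×7 = June 10.

June 10, 2015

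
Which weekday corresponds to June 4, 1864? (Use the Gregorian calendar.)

Doomsday rule: the anchor day for the 1800s is Friday. For year 64: 64÷12 = 5 r 4, and 4÷4 = 1, so 5+4+1 = 10.
Friday + 10 ≡ Monday — that's 1864's doomsday.
In June the doomsday date is Jun 6.
Jun 4 is 2 days before Jun 6; 2 mod 7 = 2, so Monday − 2 = Saturday.

Saturday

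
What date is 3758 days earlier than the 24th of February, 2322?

−365 (one year) → Feb 24, 2321 (3393 left).
−366 (one year; includes Feb 29, 2320) → Feb 24, 2320 (3027 left).
−365 (one year) → Feb 24, 2319 (2662 left).
−365 (one year) → Feb 24, 2318 (2297 left).
−365 (one year) → Feb 24, 2317 (1932 left).
−366 (one year; includes Feb 29, 2316) → Feb 24, 2316 (1566 left).
−365 (one year) → Feb 24, 2315 (1201 left).
−365 (one year) → Feb 24, 2314 (836 left).
−365 (one year) → Feb 24, 2313 (471 left).
−366 (one year; includes Feb 29, 2312) → Feb 24, 2312 (105 left).
−24 → Jan 31, 2312 (end of Jan, 31 days; 81 left).
−31 → Dec 31, 2311 (end of Dec, 31 days; 50 left).
−31 → Nov 30, 2311 (end of Nov, 30 days; 19 left).
−19 → Nov 11, 2311.

November 11, 2311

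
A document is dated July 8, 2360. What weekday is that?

Friday

Doomsday rule: the anchor day for the 2300s is Wednesday. For year 60: 60÷12 = 5 r 0, and 0÷4 = 0, so 5+0+0 = 5.
Wednesday + 5 ≡ Monday — that's 2360's doomsday.
In July the doomsday date is Jul 11.
Jul 8 is 3 days before Jul 11; 3 mod 7 = 3, so Monday − 3 = Friday.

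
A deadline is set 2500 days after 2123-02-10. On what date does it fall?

+365 (one year) → Feb 10, 2124 (2135 left).
+366 (one year; includes Feb 29, 2124) → Feb 10, 2125 (1769 left).
+365 (one year) → Feb 10, 2126 (1404 left).
+365 (one year) → Feb 10, 2127 (1039 left).
+365 (one year) → Feb 10, 2128 (674 left).
+366 (one year; includes Feb 29, 2128) → Feb 10, 2129 (308 left).
Feb has 28 days: +19 → Mar 1, 2129 (289 left).
Mar has 31 days: +31 → Apr 1, 2129 (258 left).
Apr has 30 days: +30 → May 1, 2129 (228 left).
May has 31 days: +31 → Jun 1, 2129 (197 left).
Jun has 30 days: +30 → Jul 1, 2129 (167 left).
Jul has 31 days: +31 → Aug 1, 2129 (136 left).
Aug has 31 days: +31 → Sep 1, 2129 (105 left).
Sep has 30 days: +30 → Oct 1, 2129 (75 left).
Oct has 31 days: +31 → Nov 1, 2129 (44 left).
Nov has 30 days: +30 → Dec 1, 2129 (14 left).
+14 → Dec 15, 2129.

December 15, 2129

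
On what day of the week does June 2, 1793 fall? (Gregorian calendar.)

Doomsday rule: the anchor day for the 1700s is Sunday. For year 93: 93÷12 = 7 r 9, and 9÷4 = 2, so 7+9+2 = 18.
Sunday + 18 ≡ Thursday — that's 1793's doomsday.
In June the doomsday date is Jun 6.
Jun 2 is 4 days before Jun 6; 4 mod 7 = 4, so Thursday − 4 = Sunday.

Sunday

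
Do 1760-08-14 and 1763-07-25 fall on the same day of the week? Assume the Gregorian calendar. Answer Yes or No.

No

From Aug 14, 1760 to Jul 25, 1763 is 1075 days.
1075 mod 7 = 4, so they are different weekdays.
(Aug 14, 1760 is a Thursday; Jul 25, 1763 is a Monday.)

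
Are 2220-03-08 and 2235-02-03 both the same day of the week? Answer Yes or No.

From Mar 8, 2220 to Feb 3, 2235 is 5445 days.
5445 mod 7 = 6, so they are different weekdays.
(Mar 8, 2220 is a Wednesday; Feb 3, 2235 is a Tuesday.)

No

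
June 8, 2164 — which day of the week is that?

Doomsday rule: the anchor day for the 2100s is Sunday. For year 64: 64÷12 = 5 r 4, and 4÷4 = 1, so 5+4+1 = 10.
Sunday + 10 ≡ Wednesday — that's 2164's doomsday.
In June the doomsday date is Jun 6.
Jun 8 is 2 days after Jun 6; 2 mod 7 = 2, so Wednesday + 2 = Friday.

Friday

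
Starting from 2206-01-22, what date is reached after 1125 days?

+365 (one year) → Jan 22, 2207 (760 left).
+365 (one year) → Jan 22, 2208 (395 left).
Jan has 31 days: +10 → Feb 1, 2208 (385 left).
Feb has 29 days: +29 → Mar 1, 2208 (356 left).
Mar has 31 days: +31 → Apr 1, 2208 (325 left).
Apr has 30 days: +30 → May 1, 2208 (295 left).
May has 31 days: +31 → Jun 1, 2208 (264 left).
Jun has 30 days: +30 → Jul 1, 2208 (234 left).
Jul has 31 days: +31 → Aug 1, 2208 (203 left).
Aug has 31 days: +31 → Sep 1, 2208 (172 left).
Sep has 30 days: +30 → Oct 1, 2208 (142 left).
Oct has 31 days: +31 → Nov 1, 2208 (111 left).
Nov has 30 days: +30 → Dec 1, 2208 (81 left).
Dec has 31 days: +31 → Jan 1, 2209 (50 left).
Jan has 31 days: +31 → Feb 1, 2209 (19 left).
+19 → Feb 20, 2209.

February 20, 2209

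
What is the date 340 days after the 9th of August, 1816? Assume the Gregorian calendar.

July 15, 1817

Aug has 31 days: +23 → Sep 1, 1816 (317 left).
Sep has 30 days: +30 → Oct 1, 1816 (287 left).
Oct has 31 days: +31 → Nov 1, 1816 (256 left).
Nov has 30 days: +30 → Dec 1, 1816 (226 left).
Dec has 31 days: +31 → Jan 1, 1817 (195 left).
Jan has 31 days: +31 → Feb 1, 1817 (164 left).
Feb has 28 days: +28 → Mar 1, 1817 (136 left).
Mar has 31 days: +31 → Apr 1, 1817 (105 left).
Apr has 30 days: +30 → May 1, 1817 (75 left).
May has 31 days: +31 → Jun 1, 1817 (44 left).
Jun has 30 days: +30 → Jul 1, 1817 (14 left).
+14 → Jul 15, 1817.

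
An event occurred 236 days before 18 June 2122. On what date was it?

October 25, 2121

−18 → May 31, 2122 (end of May, 31 days; 218 left).
−31 → Apr 30, 2122 (end of Apr, 30 days; 187 left).
−30 → Mar 31, 2122 (end of Mar, 31 days; 157 left).
−31 → Feb 28, 2122 (end of Feb, 28 days; 126 left).
−28 → Jan 31, 2122 (end of Jan, 31 days; 98 left).
−31 → Dec 31, 2121 (end of Dec, 31 days; 67 left).
−31 → Nov 30, 2121 (end of Nov, 30 days; 36 left).
−30 → Oct 31, 2121 (end of Oct, 31 days; 6 left).
−6 → Oct 25, 2121.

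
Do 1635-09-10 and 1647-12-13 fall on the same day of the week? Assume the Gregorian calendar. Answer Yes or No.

No

From Sep 10, 1635 to Dec 13, 1647 is 4477 days.
4477 mod 7 = 4, so they are different weekdays.
(Sep 10, 1635 is a Monday; Dec 13, 1647 is a Friday.)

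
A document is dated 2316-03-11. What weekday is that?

Doomsday rule: the anchor day for the 2300s is Wednesday. For year 16: 16÷12 = 1 r 4, and 4÷4 = 1, so 1+4+1 = 6.
Wednesday + 6 ≡ Tuesday — that's 2316's doomsday.
In March the doomsday date is Mar 14.
Mar 11 is 3 days before Mar 14; 3 mod 7 = 3, so Tuesday − 3 = Saturday.

Saturday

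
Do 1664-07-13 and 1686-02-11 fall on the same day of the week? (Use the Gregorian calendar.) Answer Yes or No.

No

From Jul 13, 1664 to Feb 11, 1686 is 7883 days.
7883 mod 7 = 1, so they are different weekdays.
(Jul 13, 1664 is a Sunday; Feb 11, 1686 is a Monday.)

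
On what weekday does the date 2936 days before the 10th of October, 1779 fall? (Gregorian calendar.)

Oct 10, 1779 is a Sunday.
2936 mod 7 = 3, so 2936 days before a Sunday is Sunday − 3 = Thursday.

Thursday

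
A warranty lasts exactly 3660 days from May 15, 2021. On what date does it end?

+365 (one year) → May 15, 2022 (3295 left).
+365 (one year) → May 15, 2023 (2930 left).
+366 (one year; includes Feb 29, 2024) → May 15, 2024 (2564 left).
+365 (one year) → May 15, 2025 (2199 left).
+365 (one year) → May 15, 2026 (1834 left).
+365 (one year) → May 15, 2027 (1469 left).
+366 (one year; includes Feb 29, 2028) → May 15, 2028 (1103 left).
+365 (one year) → May 15, 2029 (738 left).
+365 (one year) → May 15, 2030 (373 left).
May has 31 days: +17 → Jun 1, 2030 (356 left).
Jun has 30 days: +30 → Jul 1, 2030 (326 left).
Jul has 31 days: +31 → Aug 1, 2030 (295 left).
Aug has 31 days: +31 → Sep 1, 2030 (264 left).
Sep has 30 days: +30 → Oct 1, 2030 (234 left).
Oct has 31 days: +31 → Nov 1, 2030 (203 left).
Nov has 30 days: +30 → Dec 1, 2030 (173 left).
Dec has 31 days: +31 → Jan 1, 2031 (142 left).
Jan has 31 days: +31 → Feb 1, 2031 (111 left).
Feb has 28 days: +28 → Mar 1, 2031 (83 left).
Mar has 31 days: +31 → Apr 1, 2031 (52 left).
Apr has 30 days: +30 → May 1, 2031 (22 left).
+22 → May 23, 2031.

May 23, 2031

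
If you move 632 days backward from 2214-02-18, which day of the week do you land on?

Feb 18, 2214 is a Friday.
632 mod 7 = 2, so 632 days before a Friday is Friday − 2 = Wednesday.

Wednesday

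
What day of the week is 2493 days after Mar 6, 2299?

Mar 6, 2299 is a Monday.
2493 mod 7 = 1, so 2493 days after a Monday is Monday + 1 = Tuesday.

Tuesday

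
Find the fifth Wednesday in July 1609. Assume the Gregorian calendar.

July 29, 1609

July 1, 1609 is a Wednesday.
The first Wednesday is therefore July 1 (same day).
The fifth Wednesday is 1 + 4×7 = July 29.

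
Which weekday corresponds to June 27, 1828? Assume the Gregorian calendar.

Friday

January 1, 1828 is a Tuesday.
Jan 1, 1828 → Feb 1, 1828: 31 days (January has 31).
Feb 1, 1828 → Mar 1, 1828: 29 days (February has 29).
Mar 1, 1828 → Apr 1, 1828: 31 days (March has 31).
Apr 1, 1828 → May 1, 1828: 30 days (April has 30).
May 1, 1828 → Jun 1, 1828: 31 days (May has 31).
Jun 1, 1828 → Jun 27, 1828: 26 days.
Total: 178 days.
178 mod 7 = 3, so Tuesday + 3 = Friday.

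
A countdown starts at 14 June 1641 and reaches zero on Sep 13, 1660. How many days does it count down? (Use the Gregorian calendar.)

Jun 14, 1641 → Jun 14, 1642: 365 days.
Jun 14, 1642 → Jun 14, 1643: 365 days.
Jun 14, 1643 → Jun 14, 1644: 366 days (Feb 29, 1644 is in that span).
Jun 14, 1644 → Jun 14, 1645: 365 days.
Jun 14, 1645 → Jun 14, 1646: 365 days.
Jun 14, 1646 → Jun 14, 1647: 365 days.
Jun 14, 1647 → Jun 14, 1648: 366 days (Feb 29, 1648 is in that span).
Jun 14, 1648 → Jun 14, 1649: 365 days.
Jun 14, 1649 → Jun 14, 1650: 365 days.
Jun 14, 1650 → Jun 14, 1651: 365 days.
Jun 14, 1651 → Jun 14, 1652: 366 days (Feb 29, 1652 is in that span).
Jun 14, 1652 → Jun 14, 1653: 365 days.
Jun 14, 1653 → Jun 14, 1654: 365 days.
Jun 14, 1654 → Jun 14, 1655: 365 days.
Jun 14, 1655 → Jun 14, 1656: 366 days (Feb 29, 1656 is in that span).
Jun 14, 1656 → Jun 14, 1657: 365 days.
Jun 14, 1657 → Jun 14, 1658: 365 days.
Jun 14, 1658 → Jun 14, 1659: 365 days.
Jun 14, 1659 → Jun 14, 1660: 366 days (Feb 29, 1660 is in that span).
Jun 14, 1660 → Jul 14, 1660: 30 days (June has 30).
Jul 14, 1660 → Aug 14, 1660: 31 days (July has 31).
Aug 14, 1660 → Sep 13, 1660: 30 days.
Total: 7031 days.

7031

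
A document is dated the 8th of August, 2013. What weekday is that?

Doomsday rule: the anchor day for the 2000s is Tuesday. For year 13: 13÷12 = 1 r 1, and 1÷4 = 0, so 1+1+0 = 2.
Tuesday + 2 ≡ Thursday — that's 2013's doomsday.
In August the doomsday date is Aug 8.
Aug 8 is the doomsday itself: Thursday.

Thursday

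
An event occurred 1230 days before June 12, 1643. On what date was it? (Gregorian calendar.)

−365 (one year) → Jun 12, 1642 (865 left).
−365 (one year) → Jun 12, 1641 (500 left).
−365 (one year) → Jun 12, 1640 (135 left).
−12 → May 31, 1640 (end of May, 31 days; 123 left).
−31 → Apr 30, 1640 (end of Apr, 30 days; 92 left).
−30 → Mar 31, 1640 (end of Mar, 31 days; 62 left).
−31 → Feb 29, 1640 (end of Feb, 29 days; 31 left).
−29 → Jan 31, 1640 (end of Jan, 31 days; 2 left).
−2 → Jan 29, 1640.

January 29, 1640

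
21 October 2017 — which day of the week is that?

Doomsday rule: the anchor day for the 2000s is Tuesday. For year 17: 17÷12 = 1 r 5, and 5÷4 = 1, so 1+5+1 = 7.
Tuesday + 7 ≡ Tuesday — that's 2017's doomsday.
In October the doomsday date is Oct 10.
Oct 21 is 11 days after Oct 10; 11 mod 7 = 4, so Tuesday + 4 = Saturday.

Saturday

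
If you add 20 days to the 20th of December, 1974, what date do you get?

January 9, 1975

Dec has 31 days: +12 → Jan 1, 1975 (8 left).
+8 → Jan 9, 1975.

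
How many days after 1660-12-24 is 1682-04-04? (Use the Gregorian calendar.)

Dec 24, 1660 → Dec 24, 1661: 365 days.
Dec 24, 1661 → Dec 24, 1662: 365 days.
Dec 24, 1662 → Dec 24, 1663: 365 days.
Dec 24, 1663 → Dec 24, 1664: 366 days (Feb 29, 1664 is in that span).
Dec 24, 1664 → Dec 24, 1665: 365 days.
Dec 24, 1665 → Dec 24, 1666: 365 days.
Dec 24, 1666 → Dec 24, 1667: 365 days.
Dec 24, 1667 → Dec 24, 1668: 366 days (Feb 29, 1668 is in that span).
Dec 24, 1668 → Dec 24, 1669: 365 days.
Dec 24, 1669 → Dec 24, 1670: 365 days.
Dec 24, 1670 → Dec 24, 1671: 365 days.
Dec 24, 1671 → Dec 24, 1672: 366 days (Feb 29, 1672 is in that span).
Dec 24, 1672 → Dec 24, 1673: 365 days.
Dec 24, 1673 → Dec 24, 1674: 365 days.
Dec 24, 1674 → Dec 24, 1675: 365 days.
Dec 24, 1675 → Dec 24, 1676: 366 days (Feb 29, 1676 is in that span).
Dec 24, 1676 → Dec 24, 1677: 365 days.
Dec 24, 1677 → Dec 24, 1678: 365 days.
Dec 24, 1678 → Dec 24, 1679: 365 days.
Dec 24, 1679 → Dec 24, 1680: 366 days (Feb 29, 1680 is in that span).
Dec 24, 1680 → Dec 24, 1681: 365 days.
Dec 24, 1681 → Jan 24, 1682: 31 days (December has 31).
Jan 24, 1682 → Feb 24, 1682: 31 days (January has 31).
Feb 24, 1682 → Mar 24, 1682: 28 days (February has 28).
Mar 24, 1682 → Apr 4, 1682: 11 days.
Total: 7771 days.

7771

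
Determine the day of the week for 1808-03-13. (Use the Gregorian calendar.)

Sunday

Doomsday rule: the anchor day for the 1800s is Friday. For year 08: 8÷12 = 0 r 8, and 8÷4 = 2, so 0+8+2 = 10.
Friday + 10 ≡ Monday — that's 1808's doomsday.
In March the doomsday date is Mar 14.
Mar 13 is 1 day before Mar 14; 1 mod 7 = 1, so Monday − 1 = Sunday.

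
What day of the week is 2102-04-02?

Sunday

Doomsday rule: the anchor day for the 2100s is Sunday. For year 02: 2÷12 = 0 r 2, and 2÷4 = 0, so 0+2+0 = 2.
Sunday + 2 ≡ Tuesday — that's 2102's doomsday.
In April the doomsday date is Apr 4.
Apr 2 is 2 days before Apr 4; 2 mod 7 = 2, so Tuesday − 2 = Sunday.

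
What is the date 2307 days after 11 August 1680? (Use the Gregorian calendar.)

December 5, 1686

+365 (one year) → Aug 11, 1681 (1942 left).
+365 (one year) → Aug 11, 1682 (1577 left).
+365 (one year) → Aug 11, 1683 (1212 left).
+366 (one year; includes Feb 29, 1684) → Aug 11, 1684 (846 left).
+365 (one year) → Aug 11, 1685 (481 left).
+365 (one year) → Aug 11, 1686 (116 left).
Aug has 31 days: +21 → Sep 1, 1686 (95 left).
Sep has 30 days: +30 → Oct 1, 1686 (65 left).
Oct has 31 days: +31 → Nov 1, 1686 (34 left).
Nov has 30 days: +30 → Dec 1, 1686 (4 left).
+4 → Dec 5, 1686.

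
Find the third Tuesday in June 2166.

June 1, 2166 is a Sunday.
The first Tuesday is therefore June 3 (2 days later).
The third Tuesday is 3 + 2×7 = June 17.

June 17, 2166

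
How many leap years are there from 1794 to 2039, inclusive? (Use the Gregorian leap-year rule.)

59

Multiples of 4 in [1794,2039]: 61.
Of those, multiples of 100: 3 (not leap unless ÷400).
Multiples of 400: 1.
Leap years = 61 − 3 + 1 = 59.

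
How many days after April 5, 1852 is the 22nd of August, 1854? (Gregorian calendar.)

Apr 5, 1852 → Apr 5, 1853: 365 days.
Apr 5, 1853 → Apr 5, 1854: 365 days.
Apr 5, 1854 → May 5, 1854: 30 days (April has 30).
May 5, 1854 → Jun 5, 1854: 31 days (May has 31).
Jun 5, 1854 → Jul 5, 1854: 30 days (June has 30).
Jul 5, 1854 → Aug 5, 1854: 31 days (July has 31).
Aug 5, 1854 → Aug 22, 1854: 17 days.
Total: 869 days.

869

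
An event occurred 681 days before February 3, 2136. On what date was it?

March 24, 2134

−365 (one year) → Feb 3, 2135 (316 left).
−3 → Jan 31, 2135 (end of Jan, 31 days; 313 left).
−31 → Dec 31, 2134 (end of Dec, 31 days; 282 left).
−31 → Nov 30, 2134 (end of Nov, 30 days; 251 left).
−30 → Oct 31, 2134 (end of Oct, 31 days; 221 left).
−31 → Sep 30, 2134 (end of Sep, 30 days; 190 left).
−30 → Aug 31, 2134 (end of Aug, 31 days; 160 left).
−31 → Jul 31, 2134 (end of Jul, 31 days; 129 left).
−31 → Jun 30, 2134 (end of Jun, 30 days; 98 left).
−30 → May 31, 2134 (end of May, 31 days; 68 left).
−31 → Apr 30, 2134 (end of Apr, 30 days; 37 left).
−30 → Mar 31, 2134 (end of Mar, 31 days; 7 left).
−7 → Mar 24, 2134.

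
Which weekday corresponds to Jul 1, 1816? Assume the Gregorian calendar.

Monday

Doomsday rule: the anchor day for the 1800s is Friday. For year 16: 16÷12 = 1 r 4, and 4÷4 = 1, so 1+4+1 = 6.
Friday + 6 ≡ Thursday — that's 1816's doomsday.
In July the doomsday date is Jul 11.
Jul 1 is 10 days before Jul 11; 10 mod 7 = 3, so Thursday − 3 = Monday.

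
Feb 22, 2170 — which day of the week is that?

Doomsday rule: the anchor day for the 2100s is Sunday. For year 70: 70÷12 = 5 r 10, and 10÷4 = 2, so 5+10+2 = 17.
Sunday + 17 ≡ Wednesday — that's 2170's doomsday.
In February the doomsday date is Feb 28 (2170 is not a leap year).
Feb 22 is 6 days before Feb 28; 6 mod 7 = 6, so Wednesday − 6 = Thursday.

Thursday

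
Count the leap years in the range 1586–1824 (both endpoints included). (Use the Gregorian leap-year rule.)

58

Multiples of 4 in [1586,1824]: 60.
Of those, multiples of 100: 3 (not leap unless ÷400).
Multiples of 400: 1.
Leap years = 60 − 3 + 1 = 58.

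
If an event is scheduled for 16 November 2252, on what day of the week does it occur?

Doomsday rule: the anchor day for the 2200s is Friday. For year 52: 52÷12 = 4 r 4, and 4÷4 = 1, so 4+4+1 = 9.
Friday + 9 ≡ Sunday — that's 2252's doomsday.
In November the doomsday date is Nov 7.
Nov 16 is 9 days after Nov 7; 9 mod 7 = 2, so Sunday + 2 = Tuesday.

Tuesday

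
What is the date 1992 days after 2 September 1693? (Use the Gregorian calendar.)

February 15, 1699

+365 (one year) → Sep 2, 1694 (1627 left).
+365 (one year) → Sep 2, 1695 (1262 left).
+366 (one year; includes Feb 29, 1696) → Sep 2, 1696 (896 left).
+365 (one year) → Sep 2, 1697 (531 left).
+365 (one year) → Sep 2, 1698 (166 left).
Sep has 30 days: +29 → Oct 1, 1698 (137 left).
Oct has 31 days: +31 → Nov 1, 1698 (106 left).
Nov has 30 days: +30 → Dec 1, 1698 (76 left).
Dec has 31 days: +31 → Jan 1, 1699 (45 left).
Jan has 31 days: +31 → Feb 1, 1699 (14 left).
+14 → Feb 15, 1699.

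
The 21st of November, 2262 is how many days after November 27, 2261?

359

Nov 27, 2261 → Dec 27, 2261: 30 days (November has 30).
Dec 27, 2261 → Jan 27, 2262: 31 days (December has 31).
Jan 27, 2262 → Feb 27, 2262: 31 days (January has 31).
Feb 27, 2262 → Mar 27, 2262: 28 days (February has 28).
Mar 27, 2262 → Apr 27, 2262: 31 days (March has 31).
Apr 27, 2262 → May 27, 2262: 30 days (April has 30).
May 27, 2262 → Jun 27, 2262: 31 days (May has 31).
Jun 27, 2262 → Jul 27, 2262: 30 days (June has 30).
Jul 27, 2262 → Aug 27, 2262: 31 days (July has 31).
Aug 27, 2262 → Sep 27, 2262: 31 days (August has 31).
Sep 27, 2262 → Oct 27, 2262: 30 days (September has 30).
Oct 27, 2262 → Nov 21, 2262: 25 days.
Total: 359 days.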